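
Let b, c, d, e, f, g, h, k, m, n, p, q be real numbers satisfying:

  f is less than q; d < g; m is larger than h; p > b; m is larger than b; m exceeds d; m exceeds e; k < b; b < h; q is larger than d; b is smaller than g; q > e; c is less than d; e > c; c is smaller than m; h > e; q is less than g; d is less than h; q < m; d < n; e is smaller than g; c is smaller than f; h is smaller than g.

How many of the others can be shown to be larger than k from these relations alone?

The elements the relations force above k are b, h, g, m, p — no chain reaches any other.
That is 5.

5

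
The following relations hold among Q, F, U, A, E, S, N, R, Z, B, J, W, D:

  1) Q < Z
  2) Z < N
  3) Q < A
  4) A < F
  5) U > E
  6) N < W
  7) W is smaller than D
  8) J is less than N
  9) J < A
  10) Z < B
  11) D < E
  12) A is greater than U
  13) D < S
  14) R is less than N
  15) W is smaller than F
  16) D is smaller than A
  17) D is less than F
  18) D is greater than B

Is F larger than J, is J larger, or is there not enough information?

F

J < N and N < W give J < W.
Then W < D extends the chain to D.
Then D < E extends the chain to E.
With E < U: J < N < W < D < E < U.
Then U < A extends the chain to A.
With A < F: J < N < W < D < E < U < A < F.
So F is larger.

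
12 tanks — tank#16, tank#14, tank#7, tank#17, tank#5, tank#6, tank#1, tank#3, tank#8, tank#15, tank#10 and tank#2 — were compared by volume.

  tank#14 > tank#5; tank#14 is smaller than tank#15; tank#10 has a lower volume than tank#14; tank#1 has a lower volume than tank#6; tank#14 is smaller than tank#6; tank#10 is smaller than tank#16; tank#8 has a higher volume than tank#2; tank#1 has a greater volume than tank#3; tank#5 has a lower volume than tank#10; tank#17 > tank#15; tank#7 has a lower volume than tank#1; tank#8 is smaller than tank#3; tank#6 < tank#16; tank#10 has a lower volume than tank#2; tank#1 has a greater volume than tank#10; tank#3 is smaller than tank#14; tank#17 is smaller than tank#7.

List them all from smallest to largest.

tank#5 < tank#10 < tank#2 < tank#8 < tank#3 < tank#14 < tank#15 < tank#17 < tank#7 < tank#1 < tank#6 < tank#16

The consecutive links are each given: tank#5 < tank#10; tank#10 < tank#2; tank#2 < tank#8; tank#8 < tank#3; tank#3 < tank#14; tank#14 < tank#15; tank#15 < tank#17; tank#17 < tank#7; tank#7 < tank#1; tank#1 < tank#6; tank#6 < tank#16.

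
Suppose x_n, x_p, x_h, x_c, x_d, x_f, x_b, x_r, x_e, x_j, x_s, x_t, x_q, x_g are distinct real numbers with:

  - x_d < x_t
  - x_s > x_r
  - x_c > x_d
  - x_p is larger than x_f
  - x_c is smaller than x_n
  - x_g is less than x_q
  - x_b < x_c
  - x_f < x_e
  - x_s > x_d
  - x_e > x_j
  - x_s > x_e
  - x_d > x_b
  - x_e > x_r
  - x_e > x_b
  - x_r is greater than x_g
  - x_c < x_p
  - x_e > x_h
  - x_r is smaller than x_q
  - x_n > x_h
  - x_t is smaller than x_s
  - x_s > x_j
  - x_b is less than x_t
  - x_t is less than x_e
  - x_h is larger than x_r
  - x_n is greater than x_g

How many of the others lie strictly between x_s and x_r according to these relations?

2

The relations place x_r below x_s. An element lies strictly between them when it is forced above x_r and also forced below x_s.
Above x_r: {x_h, x_e, x_q, x_n}. Below x_s: {x_b, x_g, x_d, x_h, x_f, x_j, x_t, x_e}.
Intersection: {x_h, x_e} — 2.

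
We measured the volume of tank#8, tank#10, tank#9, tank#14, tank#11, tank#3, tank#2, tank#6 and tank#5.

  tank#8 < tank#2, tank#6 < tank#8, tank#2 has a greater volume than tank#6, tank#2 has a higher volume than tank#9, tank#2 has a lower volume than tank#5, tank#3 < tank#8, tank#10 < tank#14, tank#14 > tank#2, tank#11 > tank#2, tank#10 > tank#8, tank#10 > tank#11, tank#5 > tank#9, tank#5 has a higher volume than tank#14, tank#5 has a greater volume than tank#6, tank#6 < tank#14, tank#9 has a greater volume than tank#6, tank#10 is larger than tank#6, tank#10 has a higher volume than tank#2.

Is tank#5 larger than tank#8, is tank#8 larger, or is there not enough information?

tank#8 < tank#2 < tank#11 < tank#10 < tank#14 < tank#5, by transitivity through tank#2, tank#11, tank#10, tank#14.
So tank#5 is larger.

tank#5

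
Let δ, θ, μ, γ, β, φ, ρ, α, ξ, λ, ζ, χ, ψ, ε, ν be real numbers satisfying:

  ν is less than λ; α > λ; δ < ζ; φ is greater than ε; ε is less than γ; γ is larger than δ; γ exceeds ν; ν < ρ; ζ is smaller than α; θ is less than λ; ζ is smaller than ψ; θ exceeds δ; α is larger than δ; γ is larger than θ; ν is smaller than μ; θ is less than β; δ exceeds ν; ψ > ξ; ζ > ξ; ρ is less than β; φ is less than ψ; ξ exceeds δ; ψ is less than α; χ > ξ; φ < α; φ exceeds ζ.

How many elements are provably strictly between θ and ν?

1

Chaining upward from ν reaches: ρ, δ, β, ξ, μ, λ, ζ, φ, γ, ψ, χ, α.
Chaining downward from θ reaches: δ.
Strictly between ν and θ are those in both lists: δ — 1 element.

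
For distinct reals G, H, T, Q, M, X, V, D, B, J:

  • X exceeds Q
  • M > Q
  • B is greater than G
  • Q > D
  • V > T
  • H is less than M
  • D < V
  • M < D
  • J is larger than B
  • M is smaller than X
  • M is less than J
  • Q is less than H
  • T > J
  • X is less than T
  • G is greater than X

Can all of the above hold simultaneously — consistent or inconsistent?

Chaining the given relations yields D < Q < H < M, so D < M. But one relation states M < D. These cannot both hold.

inconsistent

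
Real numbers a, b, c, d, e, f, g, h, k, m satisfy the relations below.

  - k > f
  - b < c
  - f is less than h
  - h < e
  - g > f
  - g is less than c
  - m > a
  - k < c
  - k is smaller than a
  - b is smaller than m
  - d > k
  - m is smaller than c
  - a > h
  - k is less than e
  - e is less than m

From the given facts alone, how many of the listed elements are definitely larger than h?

4

From h the given relations immediately reach a, e.
From those, m — 3 in total.
From those, c — 4 in total.
No other element is forced above h by the given relations, so the count is 4.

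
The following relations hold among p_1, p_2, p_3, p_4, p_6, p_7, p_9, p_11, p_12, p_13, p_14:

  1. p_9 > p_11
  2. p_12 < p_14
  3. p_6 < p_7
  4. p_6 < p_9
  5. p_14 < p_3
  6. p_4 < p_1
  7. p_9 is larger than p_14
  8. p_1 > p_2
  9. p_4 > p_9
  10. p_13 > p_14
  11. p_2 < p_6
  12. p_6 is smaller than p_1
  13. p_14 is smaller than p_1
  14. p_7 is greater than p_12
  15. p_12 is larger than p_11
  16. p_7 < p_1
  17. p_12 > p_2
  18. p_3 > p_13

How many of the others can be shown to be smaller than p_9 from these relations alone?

The elements the relations force below p_9 are p_2, p_6, p_11, p_12, p_14 — no chain reaches any other.
That is 5.

5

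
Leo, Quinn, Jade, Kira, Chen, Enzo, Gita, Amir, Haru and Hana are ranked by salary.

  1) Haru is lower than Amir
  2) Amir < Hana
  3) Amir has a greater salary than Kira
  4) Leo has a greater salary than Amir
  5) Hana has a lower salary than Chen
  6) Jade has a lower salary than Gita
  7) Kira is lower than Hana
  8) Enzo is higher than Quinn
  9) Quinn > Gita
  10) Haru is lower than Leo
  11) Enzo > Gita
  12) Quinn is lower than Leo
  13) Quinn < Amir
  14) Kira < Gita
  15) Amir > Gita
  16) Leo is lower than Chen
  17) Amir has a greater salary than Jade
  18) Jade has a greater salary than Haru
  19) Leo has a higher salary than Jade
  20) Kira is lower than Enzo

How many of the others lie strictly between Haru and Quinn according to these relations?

The relations place Haru below Quinn. An element lies strictly between them when it is forced above Haru and also forced below Quinn.
Above Haru: {Jade, Gita, Amir, Hana, Leo, Enzo, Chen}. Below Quinn: {Kira, Jade, Gita}.
Intersection: {Jade, Gita} — 2.

2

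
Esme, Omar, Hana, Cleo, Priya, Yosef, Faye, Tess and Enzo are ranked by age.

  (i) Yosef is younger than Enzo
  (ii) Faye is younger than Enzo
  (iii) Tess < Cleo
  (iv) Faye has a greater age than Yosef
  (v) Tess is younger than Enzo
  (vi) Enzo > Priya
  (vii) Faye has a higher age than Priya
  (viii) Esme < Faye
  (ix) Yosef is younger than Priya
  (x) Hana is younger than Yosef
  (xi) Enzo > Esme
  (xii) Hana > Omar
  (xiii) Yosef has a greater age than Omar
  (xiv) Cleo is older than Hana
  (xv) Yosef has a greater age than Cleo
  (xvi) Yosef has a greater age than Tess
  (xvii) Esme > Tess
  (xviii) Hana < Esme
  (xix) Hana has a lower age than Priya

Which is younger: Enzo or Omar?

Omar

Link the given pairs in sequence: Omar < Hana; Hana < Cleo; Cleo < Yosef; Yosef < Priya; Priya < Faye; Faye < Enzo.
Chaining these gives Omar < Hana < Cleo < Yosef < Priya < Faye < Enzo.
So Omar < Enzo; Omar is the younger of the two.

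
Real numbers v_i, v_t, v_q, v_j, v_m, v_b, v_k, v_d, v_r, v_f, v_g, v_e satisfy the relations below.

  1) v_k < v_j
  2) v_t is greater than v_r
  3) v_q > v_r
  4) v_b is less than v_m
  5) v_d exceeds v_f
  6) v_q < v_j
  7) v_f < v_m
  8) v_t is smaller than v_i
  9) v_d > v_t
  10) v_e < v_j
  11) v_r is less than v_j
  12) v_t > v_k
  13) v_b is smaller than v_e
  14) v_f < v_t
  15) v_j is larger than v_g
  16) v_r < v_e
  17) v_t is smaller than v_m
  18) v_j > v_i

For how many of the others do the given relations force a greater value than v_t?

4

Directly above v_t: v_d, v_i, v_m.
One step further: v_j (4 so far).
No other element is forced above v_t by the given relations, so the count is 4.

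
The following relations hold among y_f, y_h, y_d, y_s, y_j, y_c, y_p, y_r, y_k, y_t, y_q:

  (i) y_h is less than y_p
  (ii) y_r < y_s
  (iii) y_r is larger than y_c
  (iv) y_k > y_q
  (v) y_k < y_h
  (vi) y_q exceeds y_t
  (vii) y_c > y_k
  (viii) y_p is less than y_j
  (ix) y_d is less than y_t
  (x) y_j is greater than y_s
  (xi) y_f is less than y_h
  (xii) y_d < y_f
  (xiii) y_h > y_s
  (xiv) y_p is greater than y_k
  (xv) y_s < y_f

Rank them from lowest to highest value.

y_d < y_t < y_q < y_k < y_c < y_r < y_s < y_f < y_h < y_p < y_j

Nothing is placed below y_d, so it is least; from there y_d < y_t; y_t < y_q; y_q < y_k; y_k < y_c; y_c < y_r; y_r < y_s; y_s < y_f; y_f < y_h; y_h < y_p; y_p < y_j, each given directly.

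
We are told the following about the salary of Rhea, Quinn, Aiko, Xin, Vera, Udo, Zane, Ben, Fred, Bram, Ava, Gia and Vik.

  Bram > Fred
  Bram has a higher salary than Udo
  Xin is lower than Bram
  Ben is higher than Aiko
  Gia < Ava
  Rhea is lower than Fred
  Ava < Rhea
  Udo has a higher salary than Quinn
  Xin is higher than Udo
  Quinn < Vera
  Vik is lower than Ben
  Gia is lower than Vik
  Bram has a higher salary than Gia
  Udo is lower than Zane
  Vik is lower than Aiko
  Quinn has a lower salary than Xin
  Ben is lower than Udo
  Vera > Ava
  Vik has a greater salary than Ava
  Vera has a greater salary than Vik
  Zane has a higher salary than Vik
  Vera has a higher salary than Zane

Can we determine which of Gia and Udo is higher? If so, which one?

Following the relations from Gia: Gia < Vik < Aiko < Ben < Udo.
So Udo is higher.

Udo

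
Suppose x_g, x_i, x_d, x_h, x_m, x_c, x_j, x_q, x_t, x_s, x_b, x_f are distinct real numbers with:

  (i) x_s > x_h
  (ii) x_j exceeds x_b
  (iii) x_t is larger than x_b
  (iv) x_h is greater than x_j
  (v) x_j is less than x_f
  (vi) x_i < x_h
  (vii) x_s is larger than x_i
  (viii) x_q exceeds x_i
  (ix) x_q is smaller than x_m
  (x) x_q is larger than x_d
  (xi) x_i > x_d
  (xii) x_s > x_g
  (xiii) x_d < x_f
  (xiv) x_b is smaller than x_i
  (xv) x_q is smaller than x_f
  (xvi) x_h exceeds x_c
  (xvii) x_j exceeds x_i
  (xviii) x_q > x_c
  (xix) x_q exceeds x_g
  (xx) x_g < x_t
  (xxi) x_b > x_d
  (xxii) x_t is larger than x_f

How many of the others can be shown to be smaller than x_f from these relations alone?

7

The elements the relations force below x_f are x_d, x_c, x_b, x_i, x_g, x_q, x_j — no chain reaches any other.
That is 7.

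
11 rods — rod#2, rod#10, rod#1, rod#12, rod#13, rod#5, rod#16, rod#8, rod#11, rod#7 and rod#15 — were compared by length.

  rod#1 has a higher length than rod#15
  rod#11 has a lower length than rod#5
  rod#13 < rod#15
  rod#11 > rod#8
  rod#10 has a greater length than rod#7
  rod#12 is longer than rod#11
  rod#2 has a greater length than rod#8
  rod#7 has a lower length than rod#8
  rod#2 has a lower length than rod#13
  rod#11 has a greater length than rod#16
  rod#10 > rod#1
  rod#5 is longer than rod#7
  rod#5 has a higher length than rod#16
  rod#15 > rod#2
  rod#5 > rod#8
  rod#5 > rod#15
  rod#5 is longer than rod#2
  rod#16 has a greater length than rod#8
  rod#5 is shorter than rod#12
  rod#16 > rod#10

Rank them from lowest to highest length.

rod#7 < rod#8 < rod#2 < rod#13 < rod#15 < rod#1 < rod#10 < rod#16 < rod#11 < rod#5 < rod#12

Each adjacent pair is fixed by a given relation: rod#7 < rod#8; rod#8 < rod#2; rod#2 < rod#13; rod#13 < rod#15; rod#15 < rod#1; rod#1 < rod#10; rod#10 < rod#16; rod#16 < rod#11; rod#11 < rod#5; rod#5 < rod#12. Chaining them end to end gives the full order.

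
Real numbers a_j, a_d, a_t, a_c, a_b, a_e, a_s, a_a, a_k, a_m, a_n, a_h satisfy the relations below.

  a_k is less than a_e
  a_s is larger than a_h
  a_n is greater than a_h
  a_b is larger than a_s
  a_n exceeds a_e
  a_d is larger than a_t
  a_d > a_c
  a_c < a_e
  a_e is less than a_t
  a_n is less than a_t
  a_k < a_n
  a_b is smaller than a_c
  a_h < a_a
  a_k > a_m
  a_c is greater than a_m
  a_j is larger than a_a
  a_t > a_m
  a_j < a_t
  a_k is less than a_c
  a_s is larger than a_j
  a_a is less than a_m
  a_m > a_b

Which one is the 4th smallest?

a_s

The consecutive relations fix a unique order: a_h < a_a < a_j < a_s < a_b < a_m < a_k < a_c < a_e < a_n < a_t < a_d.
The 4th smallest is a_s.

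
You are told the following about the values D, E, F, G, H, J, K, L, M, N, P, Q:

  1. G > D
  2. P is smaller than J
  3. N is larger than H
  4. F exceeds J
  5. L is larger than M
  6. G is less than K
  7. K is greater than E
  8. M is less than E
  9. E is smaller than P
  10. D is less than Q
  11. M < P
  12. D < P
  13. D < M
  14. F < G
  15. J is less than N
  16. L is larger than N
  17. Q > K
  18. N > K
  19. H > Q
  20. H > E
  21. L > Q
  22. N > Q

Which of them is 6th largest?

The consecutive relations fix a unique order: D < M < E < P < J < F < G < K < Q < H < N < L.
Counting 6 from the largest end gives G.

G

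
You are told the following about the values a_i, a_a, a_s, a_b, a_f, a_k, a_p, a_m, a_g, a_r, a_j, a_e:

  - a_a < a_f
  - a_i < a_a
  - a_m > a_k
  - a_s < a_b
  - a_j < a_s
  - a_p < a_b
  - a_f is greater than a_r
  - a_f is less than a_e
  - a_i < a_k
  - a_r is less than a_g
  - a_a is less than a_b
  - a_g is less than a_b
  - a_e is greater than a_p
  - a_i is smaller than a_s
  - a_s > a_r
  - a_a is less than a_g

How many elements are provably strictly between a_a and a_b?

The relations place a_a below a_b. An element lies strictly between them when it is forced above a_a and also forced below a_b.
Above a_a: {a_f, a_e, a_g}. Below a_b: {a_i, a_r, a_p, a_j, a_g, a_s}.
Intersection: {a_g} — 1.

1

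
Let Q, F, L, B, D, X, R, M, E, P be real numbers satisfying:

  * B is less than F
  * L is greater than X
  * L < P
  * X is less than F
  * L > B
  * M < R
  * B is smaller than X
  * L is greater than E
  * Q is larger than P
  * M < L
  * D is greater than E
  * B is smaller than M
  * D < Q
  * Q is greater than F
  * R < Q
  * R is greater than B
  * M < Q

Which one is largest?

B is not greatest since B < M; M is not greatest since M < L; X is not greatest since X < F; E is not greatest since E < D; R is not greatest since R < Q; L is not greatest since L < P; P is not greatest since P < Q; F is not greatest since F < Q; D is not greatest since D < Q.
Only Q has nothing above it, so Q is the largest.

Q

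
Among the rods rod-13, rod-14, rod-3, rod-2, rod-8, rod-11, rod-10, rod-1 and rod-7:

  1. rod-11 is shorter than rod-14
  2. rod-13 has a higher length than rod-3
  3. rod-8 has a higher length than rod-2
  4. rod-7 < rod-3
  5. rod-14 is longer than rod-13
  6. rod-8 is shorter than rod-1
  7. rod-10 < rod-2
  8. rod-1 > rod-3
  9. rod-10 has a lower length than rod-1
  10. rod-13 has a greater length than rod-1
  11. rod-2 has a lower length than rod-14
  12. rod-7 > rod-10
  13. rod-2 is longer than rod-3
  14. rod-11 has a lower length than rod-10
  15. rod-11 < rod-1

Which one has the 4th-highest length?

Piecing the relations together gives one ordering: rod-11 < rod-10 < rod-7 < rod-3 < rod-2 < rod-8 < rod-1 < rod-13 < rod-14.
Counting 4 from the largest end gives rod-8.

rod-8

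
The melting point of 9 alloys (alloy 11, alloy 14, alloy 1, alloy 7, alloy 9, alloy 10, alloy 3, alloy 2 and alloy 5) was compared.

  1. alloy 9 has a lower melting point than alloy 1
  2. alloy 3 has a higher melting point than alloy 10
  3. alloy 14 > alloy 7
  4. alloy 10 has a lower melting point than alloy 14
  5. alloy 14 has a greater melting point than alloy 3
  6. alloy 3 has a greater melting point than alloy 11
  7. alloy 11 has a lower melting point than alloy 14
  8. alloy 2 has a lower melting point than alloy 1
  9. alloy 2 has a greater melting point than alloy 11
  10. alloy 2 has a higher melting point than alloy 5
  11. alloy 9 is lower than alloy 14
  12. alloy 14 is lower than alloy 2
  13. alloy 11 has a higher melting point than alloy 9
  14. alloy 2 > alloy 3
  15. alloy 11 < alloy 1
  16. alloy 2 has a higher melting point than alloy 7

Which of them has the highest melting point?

Chaining downward from alloy 1: directly below it, alloy 9, alloy 11, alloy 2; then alloy 7, alloy 5, alloy 3, alloy 14; then alloy 10.
That covers every other element, and nothing is given above alloy 1, so alloy 1 is the highest melting point.

alloy 1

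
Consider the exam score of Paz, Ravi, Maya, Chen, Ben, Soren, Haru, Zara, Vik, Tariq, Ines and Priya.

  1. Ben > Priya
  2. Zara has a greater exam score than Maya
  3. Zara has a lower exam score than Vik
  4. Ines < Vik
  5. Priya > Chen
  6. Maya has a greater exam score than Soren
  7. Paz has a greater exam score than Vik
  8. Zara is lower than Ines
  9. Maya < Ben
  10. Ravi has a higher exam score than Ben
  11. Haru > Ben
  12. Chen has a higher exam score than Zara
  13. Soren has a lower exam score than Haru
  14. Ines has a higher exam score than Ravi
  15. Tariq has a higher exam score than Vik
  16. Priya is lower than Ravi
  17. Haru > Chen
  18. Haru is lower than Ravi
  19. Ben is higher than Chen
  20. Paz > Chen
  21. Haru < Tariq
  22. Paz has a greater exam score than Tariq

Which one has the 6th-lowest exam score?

Chaining the given pairs: Soren < Maya < Zara < Chen < Priya < Ben < Haru < Ravi < Ines < Vik < Tariq < Paz.
The 6th smallest is Ben.

Ben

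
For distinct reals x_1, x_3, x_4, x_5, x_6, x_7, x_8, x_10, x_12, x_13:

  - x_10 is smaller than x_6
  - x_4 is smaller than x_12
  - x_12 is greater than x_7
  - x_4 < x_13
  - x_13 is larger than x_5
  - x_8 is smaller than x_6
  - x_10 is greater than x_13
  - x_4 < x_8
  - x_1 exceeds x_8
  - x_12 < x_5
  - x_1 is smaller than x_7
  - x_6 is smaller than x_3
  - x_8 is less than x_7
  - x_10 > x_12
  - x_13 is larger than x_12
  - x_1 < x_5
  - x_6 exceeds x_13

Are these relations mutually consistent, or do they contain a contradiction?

consistent

The single ordering x_4 < x_8 < x_1 < x_7 < x_12 < x_5 < x_13 < x_10 < x_6 < x_3 satisfies every listed relation, so no contradiction arises.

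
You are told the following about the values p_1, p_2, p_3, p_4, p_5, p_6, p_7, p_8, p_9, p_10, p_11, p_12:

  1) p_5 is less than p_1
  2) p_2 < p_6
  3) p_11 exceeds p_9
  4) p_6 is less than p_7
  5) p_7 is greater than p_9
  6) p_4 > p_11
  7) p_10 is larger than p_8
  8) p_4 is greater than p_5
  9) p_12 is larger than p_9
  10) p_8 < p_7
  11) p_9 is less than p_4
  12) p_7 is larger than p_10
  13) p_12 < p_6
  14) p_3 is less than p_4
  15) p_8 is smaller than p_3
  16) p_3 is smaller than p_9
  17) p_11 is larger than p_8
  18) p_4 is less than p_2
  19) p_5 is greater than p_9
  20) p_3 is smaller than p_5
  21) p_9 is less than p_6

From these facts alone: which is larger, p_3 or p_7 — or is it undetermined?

p_3 < p_9 and p_9 < p_5 give p_3 < p_5.
With p_5 < p_4: p_3 < p_9 < p_5 < p_4.
Then p_4 < p_2 extends the chain to p_2.
With p_2 < p_6: p_3 < p_9 < p_5 < p_4 < p_2 < p_6.
With p_6 < p_7: p_3 < p_9 < p_5 < p_4 < p_2 < p_6 < p_7.
So p_7 is larger.

p_7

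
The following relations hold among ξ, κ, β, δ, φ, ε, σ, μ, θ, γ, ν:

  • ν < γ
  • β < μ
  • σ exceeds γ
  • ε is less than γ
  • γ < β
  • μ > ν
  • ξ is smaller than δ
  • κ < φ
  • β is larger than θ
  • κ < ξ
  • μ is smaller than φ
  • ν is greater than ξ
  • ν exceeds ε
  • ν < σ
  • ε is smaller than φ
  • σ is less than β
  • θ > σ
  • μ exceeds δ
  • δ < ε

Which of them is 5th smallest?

Piecing the relations together gives one ordering: κ < ξ < δ < ε < ν < γ < σ < θ < β < μ < φ.
Counting 5 from the smallest end gives ν.

ν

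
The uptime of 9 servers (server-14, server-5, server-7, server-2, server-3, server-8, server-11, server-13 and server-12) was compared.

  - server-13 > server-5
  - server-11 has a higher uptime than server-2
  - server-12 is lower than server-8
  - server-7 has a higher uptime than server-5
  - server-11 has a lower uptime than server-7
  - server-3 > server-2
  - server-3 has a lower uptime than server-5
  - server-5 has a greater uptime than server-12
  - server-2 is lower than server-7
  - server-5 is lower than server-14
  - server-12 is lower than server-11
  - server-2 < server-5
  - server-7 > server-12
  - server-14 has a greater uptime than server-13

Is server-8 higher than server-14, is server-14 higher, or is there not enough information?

Following every chain through server-8: below server-8 we get server-12.
server-14 is not reached, and no chain runs the other way from server-14 to server-8.
So the given relations leave the order of server-8 and server-14 undetermined.

undetermined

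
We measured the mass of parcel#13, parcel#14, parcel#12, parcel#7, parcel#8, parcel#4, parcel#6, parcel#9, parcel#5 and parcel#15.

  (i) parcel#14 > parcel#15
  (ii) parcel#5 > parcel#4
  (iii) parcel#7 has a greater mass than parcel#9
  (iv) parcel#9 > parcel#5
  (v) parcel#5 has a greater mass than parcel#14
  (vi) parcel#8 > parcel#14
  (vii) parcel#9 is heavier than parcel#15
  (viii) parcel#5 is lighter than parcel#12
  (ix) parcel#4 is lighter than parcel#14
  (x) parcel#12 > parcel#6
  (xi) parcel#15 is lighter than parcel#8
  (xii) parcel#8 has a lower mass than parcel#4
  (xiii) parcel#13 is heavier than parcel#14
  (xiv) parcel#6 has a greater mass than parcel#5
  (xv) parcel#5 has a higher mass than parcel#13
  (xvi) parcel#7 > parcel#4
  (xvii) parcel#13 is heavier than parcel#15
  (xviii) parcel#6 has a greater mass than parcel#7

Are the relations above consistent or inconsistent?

inconsistent

Chaining the given relations yields parcel#8 < parcel#4 < parcel#14, so parcel#8 < parcel#14. But one relation states parcel#14 < parcel#8. These cannot both hold.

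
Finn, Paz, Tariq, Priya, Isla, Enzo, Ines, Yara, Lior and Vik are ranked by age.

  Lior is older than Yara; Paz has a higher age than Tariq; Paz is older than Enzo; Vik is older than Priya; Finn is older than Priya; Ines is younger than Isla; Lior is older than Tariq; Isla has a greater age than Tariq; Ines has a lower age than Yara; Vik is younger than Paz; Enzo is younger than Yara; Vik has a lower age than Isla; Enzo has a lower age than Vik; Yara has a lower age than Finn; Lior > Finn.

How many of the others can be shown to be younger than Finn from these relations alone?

From Finn the given relations immediately reach Priya, Yara.
From those, Enzo, Ines — 4 in total.
Nothing else is reachable below Finn; 4 in all.

4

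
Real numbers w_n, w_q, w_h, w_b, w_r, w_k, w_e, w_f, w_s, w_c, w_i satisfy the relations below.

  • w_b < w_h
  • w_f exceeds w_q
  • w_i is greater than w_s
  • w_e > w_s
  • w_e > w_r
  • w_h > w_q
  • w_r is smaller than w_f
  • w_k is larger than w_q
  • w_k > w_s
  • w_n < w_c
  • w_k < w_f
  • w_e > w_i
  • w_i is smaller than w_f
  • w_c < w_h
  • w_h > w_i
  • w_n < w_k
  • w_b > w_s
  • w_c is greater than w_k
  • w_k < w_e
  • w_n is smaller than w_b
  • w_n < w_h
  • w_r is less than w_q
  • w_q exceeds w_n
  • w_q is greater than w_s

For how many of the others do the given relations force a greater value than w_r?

6

Directly above w_r: w_q, w_f, w_e.
One step further: w_k, w_h (5 so far).
One step further: w_c (6 so far).
Nothing else is reachable above w_r; 6 in all.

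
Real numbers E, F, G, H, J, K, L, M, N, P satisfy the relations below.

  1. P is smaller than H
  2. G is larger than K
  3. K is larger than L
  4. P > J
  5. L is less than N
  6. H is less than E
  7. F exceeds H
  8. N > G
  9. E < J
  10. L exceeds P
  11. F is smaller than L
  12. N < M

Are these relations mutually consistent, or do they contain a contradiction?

We have H < E stated directly, yet also E < J < P < H by chaining the others — so E < H. Contradiction.

inconsistent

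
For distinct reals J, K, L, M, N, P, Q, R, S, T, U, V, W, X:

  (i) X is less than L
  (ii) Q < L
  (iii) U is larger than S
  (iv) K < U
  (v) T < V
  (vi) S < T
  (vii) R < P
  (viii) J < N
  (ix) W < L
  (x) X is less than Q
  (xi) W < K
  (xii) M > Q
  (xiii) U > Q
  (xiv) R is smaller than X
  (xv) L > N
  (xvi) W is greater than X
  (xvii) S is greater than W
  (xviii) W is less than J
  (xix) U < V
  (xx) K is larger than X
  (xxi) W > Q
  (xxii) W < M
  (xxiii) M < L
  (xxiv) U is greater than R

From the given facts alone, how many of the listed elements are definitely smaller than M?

4

The elements the relations force below M are R, X, Q, W — no chain reaches any other.
That is 4.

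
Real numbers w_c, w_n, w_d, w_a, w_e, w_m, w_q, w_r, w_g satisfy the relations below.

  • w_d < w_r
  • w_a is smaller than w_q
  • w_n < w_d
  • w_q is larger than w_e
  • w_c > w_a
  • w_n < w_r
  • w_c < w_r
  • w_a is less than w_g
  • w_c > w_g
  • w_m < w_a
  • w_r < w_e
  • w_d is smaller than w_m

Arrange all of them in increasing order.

w_n < w_d < w_m < w_a < w_g < w_c < w_r < w_e < w_q

Nothing is placed below w_n, so it is least; from there w_n < w_d; w_d < w_m; w_m < w_a; w_a < w_g; w_g < w_c; w_c < w_r; w_r < w_e; w_e < w_q, each given directly.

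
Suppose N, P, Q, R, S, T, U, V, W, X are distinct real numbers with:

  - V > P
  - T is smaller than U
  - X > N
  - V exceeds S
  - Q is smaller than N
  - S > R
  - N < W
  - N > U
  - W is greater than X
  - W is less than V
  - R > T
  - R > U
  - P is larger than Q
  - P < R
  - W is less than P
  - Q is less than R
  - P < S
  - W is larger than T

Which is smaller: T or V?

Chaining the given relations: T < U < N < X < W < P < R < S < V.
So T < V; T is the smaller of the two.

T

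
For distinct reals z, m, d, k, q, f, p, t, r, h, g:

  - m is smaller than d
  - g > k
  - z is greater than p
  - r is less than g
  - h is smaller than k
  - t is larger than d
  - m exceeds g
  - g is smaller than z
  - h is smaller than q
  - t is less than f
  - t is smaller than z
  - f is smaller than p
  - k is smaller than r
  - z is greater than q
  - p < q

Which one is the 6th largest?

d

Piecing the relations together gives one ordering: h < k < r < g < m < d < t < f < p < q < z.
The 6th largest is d.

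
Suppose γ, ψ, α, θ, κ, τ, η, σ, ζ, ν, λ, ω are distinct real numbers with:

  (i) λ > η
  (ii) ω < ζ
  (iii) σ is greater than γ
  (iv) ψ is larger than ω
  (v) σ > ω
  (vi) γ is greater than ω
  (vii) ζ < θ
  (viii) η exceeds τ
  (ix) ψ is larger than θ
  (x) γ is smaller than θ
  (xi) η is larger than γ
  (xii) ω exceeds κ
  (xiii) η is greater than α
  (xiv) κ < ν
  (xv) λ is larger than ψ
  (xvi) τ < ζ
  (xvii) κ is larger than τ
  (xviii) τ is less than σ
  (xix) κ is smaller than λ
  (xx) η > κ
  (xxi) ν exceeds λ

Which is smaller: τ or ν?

τ < κ and κ < ω give τ < ω.
With ω < ζ: τ < κ < ω < ζ.
Then ζ < θ extends the chain to θ.
With θ < ψ: τ < κ < ω < ζ < θ < ψ.
Then ψ < λ extends the chain to λ.
Then λ < ν extends the chain to ν.
So τ < ν; τ is the smaller of the two.

τ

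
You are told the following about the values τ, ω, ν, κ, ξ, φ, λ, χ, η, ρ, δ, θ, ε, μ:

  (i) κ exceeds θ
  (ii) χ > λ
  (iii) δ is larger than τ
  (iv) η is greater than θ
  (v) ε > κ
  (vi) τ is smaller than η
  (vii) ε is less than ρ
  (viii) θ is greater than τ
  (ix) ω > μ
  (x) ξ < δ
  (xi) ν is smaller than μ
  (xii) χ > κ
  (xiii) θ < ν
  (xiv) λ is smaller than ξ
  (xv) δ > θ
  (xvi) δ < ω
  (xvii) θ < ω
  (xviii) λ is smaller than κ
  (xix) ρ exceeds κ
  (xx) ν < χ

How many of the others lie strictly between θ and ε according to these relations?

1

The relations place θ below ε. An element lies strictly between them when it is forced above θ and also forced below ε.
Above θ: {κ, ν, μ, χ, η, δ, ω, ρ}. Below ε: {λ, τ, κ}.
Intersection: {κ} — 1.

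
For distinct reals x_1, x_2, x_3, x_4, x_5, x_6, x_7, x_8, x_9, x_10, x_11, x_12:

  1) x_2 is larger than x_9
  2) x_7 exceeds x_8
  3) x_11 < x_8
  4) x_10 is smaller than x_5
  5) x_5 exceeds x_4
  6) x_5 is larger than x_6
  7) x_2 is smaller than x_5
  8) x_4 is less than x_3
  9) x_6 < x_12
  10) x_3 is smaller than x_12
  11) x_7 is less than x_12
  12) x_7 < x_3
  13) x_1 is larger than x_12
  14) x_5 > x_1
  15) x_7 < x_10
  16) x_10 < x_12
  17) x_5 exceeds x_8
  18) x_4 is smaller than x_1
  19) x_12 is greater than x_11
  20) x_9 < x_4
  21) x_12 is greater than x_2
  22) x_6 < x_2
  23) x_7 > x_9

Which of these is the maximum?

x_5

x_9 is not greatest since x_9 < x_2; x_11 is not greatest since x_11 < x_12; x_8 is not greatest since x_8 < x_5; x_4 is not greatest since x_4 < x_3; x_7 is not greatest since x_7 < x_12; x_6 is not greatest since x_6 < x_12; x_10 is not greatest since x_10 < x_5; x_3 is not greatest since x_3 < x_12; x_2 is not greatest since x_2 < x_12; x_12 is not greatest since x_12 < x_1; x_1 is not greatest since x_1 < x_5.
Only x_5 has nothing above it, so x_5 is the maximum.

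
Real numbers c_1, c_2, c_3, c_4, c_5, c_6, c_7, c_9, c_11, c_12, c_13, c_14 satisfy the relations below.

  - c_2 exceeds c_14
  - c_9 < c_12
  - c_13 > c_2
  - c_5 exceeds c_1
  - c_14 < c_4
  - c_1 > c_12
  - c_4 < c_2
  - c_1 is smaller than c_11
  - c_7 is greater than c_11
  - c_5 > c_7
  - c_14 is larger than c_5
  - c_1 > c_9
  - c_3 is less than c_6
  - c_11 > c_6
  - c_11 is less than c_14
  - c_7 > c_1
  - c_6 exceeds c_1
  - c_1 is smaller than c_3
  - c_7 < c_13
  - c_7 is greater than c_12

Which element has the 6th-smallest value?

c_11

Chaining the given pairs: c_9 < c_12 < c_1 < c_3 < c_6 < c_11 < c_7 < c_5 < c_14 < c_4 < c_2 < c_13.
The 6th smallest is c_11.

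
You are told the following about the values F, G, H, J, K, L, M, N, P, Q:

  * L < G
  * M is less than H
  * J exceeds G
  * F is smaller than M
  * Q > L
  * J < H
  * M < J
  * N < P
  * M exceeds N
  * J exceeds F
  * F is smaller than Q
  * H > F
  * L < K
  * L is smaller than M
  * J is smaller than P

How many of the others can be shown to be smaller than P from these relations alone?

From P the given relations immediately reach N, J.
From those, F, M, G — 5 in total.
From those, L — 6 in total.
No other element is forced below P by the given relations, so the count is 6.

6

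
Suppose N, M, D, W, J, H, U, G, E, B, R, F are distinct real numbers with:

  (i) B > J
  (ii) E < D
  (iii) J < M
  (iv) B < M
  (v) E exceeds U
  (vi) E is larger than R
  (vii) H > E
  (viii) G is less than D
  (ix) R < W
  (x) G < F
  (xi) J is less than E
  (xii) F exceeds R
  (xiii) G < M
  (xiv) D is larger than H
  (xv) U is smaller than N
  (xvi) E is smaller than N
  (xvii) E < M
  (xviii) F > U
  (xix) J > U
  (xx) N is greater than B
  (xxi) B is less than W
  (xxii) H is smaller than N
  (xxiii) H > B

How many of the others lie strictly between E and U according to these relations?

1

Chaining upward from U reaches: J, B, W, M, H, D, N, F.
Chaining downward from E reaches: R, J.
Strictly between U and E are those in both lists: J — 1 element.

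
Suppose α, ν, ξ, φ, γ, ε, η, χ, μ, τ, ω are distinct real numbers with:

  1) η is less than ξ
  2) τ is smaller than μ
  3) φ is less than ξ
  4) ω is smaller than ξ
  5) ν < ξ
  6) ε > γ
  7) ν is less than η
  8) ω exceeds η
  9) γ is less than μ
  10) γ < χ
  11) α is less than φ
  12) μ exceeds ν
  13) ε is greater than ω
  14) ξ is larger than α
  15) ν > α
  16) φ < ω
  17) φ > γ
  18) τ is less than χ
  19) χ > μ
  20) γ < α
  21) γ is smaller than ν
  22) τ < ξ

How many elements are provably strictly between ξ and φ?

1

Chaining upward from φ reaches: ω, ε.
Chaining downward from ξ reaches: γ, α, τ, ν, η, ω.
Strictly between φ and ξ are those in both lists: ω — 1 element.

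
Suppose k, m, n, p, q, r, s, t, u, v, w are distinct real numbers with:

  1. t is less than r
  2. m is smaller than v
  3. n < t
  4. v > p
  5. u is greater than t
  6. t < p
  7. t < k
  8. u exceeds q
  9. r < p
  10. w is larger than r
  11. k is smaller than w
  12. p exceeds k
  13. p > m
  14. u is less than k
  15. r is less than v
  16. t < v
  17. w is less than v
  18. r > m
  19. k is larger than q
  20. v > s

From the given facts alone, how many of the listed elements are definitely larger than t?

6

Directly above t: u, r, k, p, v.
One step further: w (6 so far).
Nothing else is reachable above t; 6 in all.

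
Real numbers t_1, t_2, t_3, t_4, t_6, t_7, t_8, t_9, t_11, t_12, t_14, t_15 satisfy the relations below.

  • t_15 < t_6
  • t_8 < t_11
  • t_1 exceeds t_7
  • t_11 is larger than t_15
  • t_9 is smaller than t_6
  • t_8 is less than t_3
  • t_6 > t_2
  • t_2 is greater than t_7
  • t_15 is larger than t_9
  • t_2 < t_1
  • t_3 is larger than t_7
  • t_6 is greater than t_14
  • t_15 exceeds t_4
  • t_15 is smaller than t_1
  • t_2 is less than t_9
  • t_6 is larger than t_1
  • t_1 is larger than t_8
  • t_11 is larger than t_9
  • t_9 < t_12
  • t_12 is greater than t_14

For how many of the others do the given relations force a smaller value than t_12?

The elements the relations force below t_12 are t_7, t_2, t_9, t_14 — no chain reaches any other.
That is 4.

4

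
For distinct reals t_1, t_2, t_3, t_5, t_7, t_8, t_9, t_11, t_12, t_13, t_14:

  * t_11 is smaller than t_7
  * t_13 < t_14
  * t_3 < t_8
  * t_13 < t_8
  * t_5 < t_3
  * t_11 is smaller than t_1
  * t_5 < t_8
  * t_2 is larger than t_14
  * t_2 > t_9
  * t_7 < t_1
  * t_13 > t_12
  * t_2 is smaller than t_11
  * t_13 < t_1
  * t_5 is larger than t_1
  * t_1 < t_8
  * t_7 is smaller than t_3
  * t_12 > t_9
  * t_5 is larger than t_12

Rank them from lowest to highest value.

t_9 < t_12 < t_13 < t_14 < t_2 < t_11 < t_7 < t_1 < t_5 < t_3 < t_8

The consecutive links are each given: t_9 < t_12; t_12 < t_13; t_13 < t_14; t_14 < t_2; t_2 < t_11; t_11 < t_7; t_7 < t_1; t_1 < t_5; t_5 < t_3; t_3 < t_8.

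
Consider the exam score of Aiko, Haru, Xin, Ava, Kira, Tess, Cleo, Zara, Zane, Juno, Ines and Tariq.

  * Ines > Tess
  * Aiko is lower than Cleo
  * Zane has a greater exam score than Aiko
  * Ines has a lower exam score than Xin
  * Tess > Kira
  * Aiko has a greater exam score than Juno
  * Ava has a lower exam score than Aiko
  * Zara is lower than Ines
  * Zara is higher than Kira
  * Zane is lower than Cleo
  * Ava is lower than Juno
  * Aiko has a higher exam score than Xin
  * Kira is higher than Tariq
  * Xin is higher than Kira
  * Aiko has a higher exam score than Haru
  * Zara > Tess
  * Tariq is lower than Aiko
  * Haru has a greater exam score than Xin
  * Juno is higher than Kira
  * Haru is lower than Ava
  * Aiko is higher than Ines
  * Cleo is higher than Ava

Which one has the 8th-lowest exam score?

Chaining the given pairs: Tariq < Kira < Tess < Zara < Ines < Xin < Haru < Ava < Juno < Aiko < Zane < Cleo.
The 8th smallest is Ava.

Ava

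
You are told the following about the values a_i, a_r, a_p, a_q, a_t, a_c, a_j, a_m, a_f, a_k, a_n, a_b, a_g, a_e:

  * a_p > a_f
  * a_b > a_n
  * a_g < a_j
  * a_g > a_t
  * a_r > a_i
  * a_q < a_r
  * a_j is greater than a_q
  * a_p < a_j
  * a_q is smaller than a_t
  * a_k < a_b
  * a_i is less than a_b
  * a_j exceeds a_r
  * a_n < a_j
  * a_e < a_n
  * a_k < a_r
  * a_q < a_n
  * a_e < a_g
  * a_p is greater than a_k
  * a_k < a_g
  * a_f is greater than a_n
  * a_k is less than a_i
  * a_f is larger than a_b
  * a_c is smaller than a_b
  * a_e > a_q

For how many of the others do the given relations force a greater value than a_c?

4

From a_c the given relations immediately reach a_b.
From those, a_f — 2 in total.
From those, a_p — 3 in total.
From those, a_j — 4 in total.
No other element is forced above a_c by the given relations, so the count is 4.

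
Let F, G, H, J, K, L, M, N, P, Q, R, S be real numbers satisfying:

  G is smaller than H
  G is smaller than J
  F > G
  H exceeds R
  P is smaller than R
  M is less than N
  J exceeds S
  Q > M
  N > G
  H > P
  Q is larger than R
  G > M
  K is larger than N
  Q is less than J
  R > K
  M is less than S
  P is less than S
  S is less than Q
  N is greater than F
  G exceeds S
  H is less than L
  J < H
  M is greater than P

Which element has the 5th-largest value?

Piecing the relations together gives one ordering: P < M < S < G < F < N < K < R < Q < J < H < L.
The 5th largest is R.

R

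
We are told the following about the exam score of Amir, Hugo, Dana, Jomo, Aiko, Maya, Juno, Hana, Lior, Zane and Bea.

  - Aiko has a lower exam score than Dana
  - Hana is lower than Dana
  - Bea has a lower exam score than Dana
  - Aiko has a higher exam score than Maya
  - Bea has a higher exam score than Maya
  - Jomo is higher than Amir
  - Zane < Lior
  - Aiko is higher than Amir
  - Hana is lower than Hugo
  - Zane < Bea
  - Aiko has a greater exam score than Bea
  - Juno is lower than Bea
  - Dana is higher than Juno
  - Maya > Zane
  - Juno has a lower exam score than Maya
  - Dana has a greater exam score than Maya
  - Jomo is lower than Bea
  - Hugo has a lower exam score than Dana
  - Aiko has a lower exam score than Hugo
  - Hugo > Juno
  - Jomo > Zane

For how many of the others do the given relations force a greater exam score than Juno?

5

Directly above Juno: Maya, Bea, Hugo, Dana.
One step further: Aiko (5 so far).
No other element is forced above Juno by the given relations, so the count is 5.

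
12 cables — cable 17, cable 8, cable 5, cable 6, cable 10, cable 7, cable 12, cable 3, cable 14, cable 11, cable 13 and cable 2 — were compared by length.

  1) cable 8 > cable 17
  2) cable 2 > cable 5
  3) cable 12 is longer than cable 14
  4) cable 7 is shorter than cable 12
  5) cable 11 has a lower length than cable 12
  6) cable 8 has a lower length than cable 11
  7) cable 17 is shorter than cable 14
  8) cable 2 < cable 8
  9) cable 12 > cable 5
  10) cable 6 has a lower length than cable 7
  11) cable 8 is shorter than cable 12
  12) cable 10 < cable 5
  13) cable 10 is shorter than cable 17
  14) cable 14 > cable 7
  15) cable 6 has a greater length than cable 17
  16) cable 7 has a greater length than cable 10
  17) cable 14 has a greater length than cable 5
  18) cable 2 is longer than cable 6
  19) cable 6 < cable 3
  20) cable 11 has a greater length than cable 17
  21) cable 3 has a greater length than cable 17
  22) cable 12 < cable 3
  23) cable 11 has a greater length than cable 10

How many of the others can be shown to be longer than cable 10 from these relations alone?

10

Directly above cable 10: cable 17, cable 7, cable 5, cable 11.
One step further: cable 6, cable 2, cable 14, cable 8, cable 12, cable 3 (10 so far).
No other element is forced above cable 10 by the given relations, so the count is 10.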